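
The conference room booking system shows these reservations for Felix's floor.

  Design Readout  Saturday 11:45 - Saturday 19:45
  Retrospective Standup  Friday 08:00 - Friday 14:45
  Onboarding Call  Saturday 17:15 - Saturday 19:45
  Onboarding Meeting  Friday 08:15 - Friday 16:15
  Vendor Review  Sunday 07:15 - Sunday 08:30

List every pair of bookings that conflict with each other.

Two intervals overlap when each starts before the other ends.
Sorted by start: Retrospective Standup, Onboarding Meeting, Design Readout, Onboarding Call, Vendor Review.
Onboarding Meeting starts before Retrospective Standup ends → Retrospective Standup and Onboarding Meeting overlap.
Design Readout starts after Retrospective Standup ends, so nothing later overlaps Retrospective Standup either.
Design Readout starts after Onboarding Meeting ends, so nothing later overlaps Onboarding Meeting either.
Onboarding Call starts before Design Readout ends → Design Readout and Onboarding Call overlap.
Vendor Review starts after Design Readout ends.
Vendor Review starts after Onboarding Call ends.

Design Readout & Onboarding Call, Onboarding Meeting & Retrospective Standup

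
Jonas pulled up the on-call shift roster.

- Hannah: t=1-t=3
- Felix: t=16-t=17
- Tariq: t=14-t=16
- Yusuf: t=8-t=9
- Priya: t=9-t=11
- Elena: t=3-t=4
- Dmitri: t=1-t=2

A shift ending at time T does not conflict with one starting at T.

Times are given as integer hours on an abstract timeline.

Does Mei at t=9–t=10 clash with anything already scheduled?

Yes — it overlaps Priya

Dmitri: ends t=2 at or before Mei starts t=9 → clear.
Hannah: ends t=3 at or before Mei starts t=9 → clear.
Elena: ends t=4 at or before Mei starts t=9 → clear.
Yusuf: ends t=9 at or before Mei starts t=9 → clear.
Priya: starts t=9 before Mei ends t=10, and ends t=11 after Mei starts t=9 → overlap.
Tariq: starts t=14 at or after Mei ends t=10 → clear.
Felix: starts t=16 at or after Mei ends t=10 → clear.
Mei overlaps Priya.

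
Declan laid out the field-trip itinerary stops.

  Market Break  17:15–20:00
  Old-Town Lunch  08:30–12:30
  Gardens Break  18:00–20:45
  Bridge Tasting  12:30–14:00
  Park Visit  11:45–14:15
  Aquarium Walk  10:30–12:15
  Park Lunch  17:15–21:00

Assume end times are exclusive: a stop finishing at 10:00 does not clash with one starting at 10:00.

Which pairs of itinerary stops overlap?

Check each pair: they overlap iff neither finishes before the other starts.
Sorted by start: Old-Town Lunch, Aquarium Walk, Park Visit, Bridge Tasting, Park Lunch, Market Break, Gardens Break.
Aquarium Walk starts before Old-Town Lunch ends → Old-Town Lunch and Aquarium Walk overlap.
Park Visit starts before Old-Town Lunch ends → Old-Town Lunch and Park Visit overlap.
Bridge Tasting starts exactly when Old-Town Lunch ends (back-to-back, no overlap), so nothing later overlaps Old-Town Lunch either.
Park Visit starts before Aquarium Walk ends → Aquarium Walk and Park Visit overlap.
Bridge Tasting starts after Aquarium Walk ends, so nothing later overlaps Aquarium Walk either.
Bridge Tasting starts before Park Visit ends → Park Visit and Bridge Tasting overlap.
Park Lunch starts after Park Visit ends, so nothing later overlaps Park Visit either.
Park Lunch starts after Bridge Tasting ends, so nothing later overlaps Bridge Tasting either.
Market Break starts before Park Lunch ends → Park Lunch and Market Break overlap.
Gardens Break starts before Park Lunch ends → Park Lunch and Gardens Break overlap.
Gardens Break starts before Market Break ends → Market Break and Gardens Break overlap.

Aquarium Walk & Old-Town Lunch, Aquarium Walk & Park Visit, Bridge Tasting & Park Visit, Gardens Break & Market Break, Gardens Break & Park Lunch, Market Break & Park Lunch, Old-Town Lunch & Park Visit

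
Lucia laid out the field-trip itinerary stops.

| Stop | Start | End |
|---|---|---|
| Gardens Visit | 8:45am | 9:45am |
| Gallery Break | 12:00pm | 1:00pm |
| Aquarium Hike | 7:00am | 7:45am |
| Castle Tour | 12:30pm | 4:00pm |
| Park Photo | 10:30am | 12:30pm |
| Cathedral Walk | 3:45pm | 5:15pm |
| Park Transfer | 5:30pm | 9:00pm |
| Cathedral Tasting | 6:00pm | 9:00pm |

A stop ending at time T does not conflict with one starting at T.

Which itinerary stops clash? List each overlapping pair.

Castle Tour & Cathedral Walk, Castle Tour & Gallery Break, Cathedral Tasting & Park Transfer, Gallery Break & Park Photo

Sorted by start: Aquarium Hike, Gardens Visit, Park Photo, Gallery Break, Castle Tour, Cathedral Walk, Park Transfer, Cathedral Tasting.
Gardens Visit starts after Aquarium Hike ends, so Aquarium Hike has no further overlaps.
Park Photo starts after Gardens Visit ends, so Gardens Visit has no further overlaps.
Gallery Break starts before Park Photo ends → Park Photo and Gallery Break overlap.
Castle Tour starts exactly when Park Photo ends (back-to-back, no overlap), so Park Photo has no further overlaps.
Castle Tour starts before Gallery Break ends → Gallery Break and Castle Tour overlap.
Cathedral Walk starts after Gallery Break ends, so Gallery Break has no further overlaps.
Cathedral Walk starts before Castle Tour ends → Castle Tour and Cathedral Walk overlap.
Park Transfer starts after Castle Tour ends, so Castle Tour has no further overlaps.
Park Transfer starts after Cathedral Walk ends, so Cathedral Walk has no further overlaps.
Cathedral Tasting starts before Park Transfer ends → Park Transfer and Cathedral Tasting overlap.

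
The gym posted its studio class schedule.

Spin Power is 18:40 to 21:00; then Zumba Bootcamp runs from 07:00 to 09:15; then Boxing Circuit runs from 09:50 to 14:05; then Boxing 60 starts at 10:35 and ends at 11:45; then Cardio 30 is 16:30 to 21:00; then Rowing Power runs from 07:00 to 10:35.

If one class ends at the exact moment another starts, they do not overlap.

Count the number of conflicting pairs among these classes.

4

Sorted by start: Zumba Bootcamp, Rowing Power, Boxing Circuit, Boxing 60, Cardio 30, Spin Power.
Rowing Power starts before Zumba Bootcamp ends → Zumba Bootcamp and Rowing Power overlap.
Boxing Circuit starts after Zumba Bootcamp ends — done with Zumba Bootcamp.
Boxing Circuit starts before Rowing Power ends → Rowing Power and Boxing Circuit overlap.
Boxing 60 starts exactly when Rowing Power ends (back-to-back, no overlap) — done with Rowing Power.
Boxing 60 starts before Boxing Circuit ends → Boxing Circuit and Boxing 60 overlap.
Cardio 30 starts after Boxing Circuit ends — done with Boxing Circuit.
Cardio 30 starts after Boxing 60 ends — done with Boxing 60.
Spin Power starts before Cardio 30 ends → Cardio 30 and Spin Power overlap.
Overlapping pairs: Boxing 60 & Boxing Circuit, Boxing Circuit & Rowing Power, Cardio 30 & Spin Power, Rowing Power & Zumba Bootcamp — 4 in total.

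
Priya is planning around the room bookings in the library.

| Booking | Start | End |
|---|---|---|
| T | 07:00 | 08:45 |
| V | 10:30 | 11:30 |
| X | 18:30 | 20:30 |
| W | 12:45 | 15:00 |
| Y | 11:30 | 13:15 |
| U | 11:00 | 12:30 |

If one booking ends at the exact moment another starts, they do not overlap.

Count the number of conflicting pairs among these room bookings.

3

Check each pair: they overlap iff neither finishes before the other starts.
Sorted by start: T, V, U, Y, W, X.
V starts after T ends, so T has no further overlaps.
U starts before V ends → V and U overlap.
Y starts exactly when V ends (back-to-back, no overlap), so V has no further overlaps.
Y starts before U ends → U and Y overlap.
W starts after U ends, so U has no further overlaps.
W starts before Y ends → Y and W overlap.
X starts after Y ends.
X starts after W ends.
Overlapping pairs: U & V, U & Y, W & Y — 3 in total.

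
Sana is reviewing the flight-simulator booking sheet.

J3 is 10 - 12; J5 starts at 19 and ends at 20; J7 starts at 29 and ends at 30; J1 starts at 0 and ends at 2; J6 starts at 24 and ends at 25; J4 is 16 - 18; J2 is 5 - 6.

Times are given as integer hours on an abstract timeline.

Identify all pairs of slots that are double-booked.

Two intervals overlap when each starts before the other ends.
Sorted by start: J1, J2, J3, J4, J5, J6, J7.
J2 starts after J1 ends, so J1 has no further overlaps.
J3 starts after J2 ends, so J2 has no further overlaps.
J4 starts after J3 ends, so J3 has no further overlaps.
J5 starts after J4 ends, so J4 has no further overlaps.
J6 starts after J5 ends, so J5 has no further overlaps.
J7 starts after J6 ends.

none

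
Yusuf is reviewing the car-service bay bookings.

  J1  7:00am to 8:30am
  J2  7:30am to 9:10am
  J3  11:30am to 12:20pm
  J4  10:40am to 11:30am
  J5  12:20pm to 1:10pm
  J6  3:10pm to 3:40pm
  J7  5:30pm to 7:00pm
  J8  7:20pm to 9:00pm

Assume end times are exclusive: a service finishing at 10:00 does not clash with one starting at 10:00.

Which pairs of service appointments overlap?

J1 & J2

Check each pair: they overlap iff neither finishes before the other starts.
Sorted by start: J1, J2, J4, J3, J5, J6, J7, J8.
J2 starts before J1 ends → J1 and J2 overlap.
J4 starts after J1 ends; J1 is clear from here.
J4 starts after J2 ends; J2 is clear from here.
J3 starts exactly when J4 ends (back-to-back, no overlap); J4 is clear from here.
J5 starts exactly when J3 ends (back-to-back, no overlap); J3 is clear from here.
J6 starts after J5 ends; J5 is clear from here.
J7 starts after J6 ends; J6 is clear from here.
J8 starts after J7 ends.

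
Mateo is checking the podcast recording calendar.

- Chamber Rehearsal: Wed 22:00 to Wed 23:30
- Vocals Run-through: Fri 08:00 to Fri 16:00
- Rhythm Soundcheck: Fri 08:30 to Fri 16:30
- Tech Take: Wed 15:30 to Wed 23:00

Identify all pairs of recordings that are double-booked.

Two intervals overlap when each starts before the other ends.
Sorted by start: Tech Take, Chamber Rehearsal, Vocals Run-through, Rhythm Soundcheck.
Chamber Rehearsal starts before Tech Take ends → Tech Take and Chamber Rehearsal overlap.
Vocals Run-through starts after Tech Take ends, so nothing later overlaps Tech Take either.
Vocals Run-through starts after Chamber Rehearsal ends, so nothing later overlaps Chamber Rehearsal either.
Rhythm Soundcheck starts before Vocals Run-through ends → Vocals Run-through and Rhythm Soundcheck overlap.

Chamber Rehearsal & Tech Take, Rhythm Soundcheck & Vocals Run-through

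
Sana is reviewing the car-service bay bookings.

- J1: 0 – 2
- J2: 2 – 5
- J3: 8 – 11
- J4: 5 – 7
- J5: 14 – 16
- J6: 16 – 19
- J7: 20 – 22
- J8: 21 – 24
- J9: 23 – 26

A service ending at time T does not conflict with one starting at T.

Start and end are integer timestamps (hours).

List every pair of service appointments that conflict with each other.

J7 & J8, J8 & J9

Sorted by start: J1, J2, J4, J3, J5, J6, J7, J8, J9.
J2 starts exactly when J1 ends (back-to-back, no overlap); J1 is clear from here.
J4 starts exactly when J2 ends (back-to-back, no overlap); J2 is clear from here.
J3 starts after J4 ends; J4 is clear from here.
J5 starts after J3 ends; J3 is clear from here.
J6 starts exactly when J5 ends (back-to-back, no overlap); J5 is clear from here.
J7 starts after J6 ends; J6 is clear from here.
J8 starts before J7 ends → J7 and J8 overlap.
J9 starts after J7 ends.
J9 starts before J8 ends → J8 and J9 overlap.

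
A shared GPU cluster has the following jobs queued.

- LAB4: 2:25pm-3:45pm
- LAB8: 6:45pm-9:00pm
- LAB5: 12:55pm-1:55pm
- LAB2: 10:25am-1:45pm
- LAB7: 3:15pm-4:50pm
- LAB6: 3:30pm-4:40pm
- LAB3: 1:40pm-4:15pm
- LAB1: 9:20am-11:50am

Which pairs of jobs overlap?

LAB1 & LAB2, LAB2 & LAB3, LAB2 & LAB5, LAB3 & LAB4, LAB3 & LAB5, LAB3 & LAB6, LAB3 & LAB7, LAB4 & LAB6, LAB4 & LAB7, LAB6 & LAB7

Check each pair: they overlap iff neither finishes before the other starts.
Sorted by start: LAB1, LAB2, LAB5, LAB3, LAB4, LAB7, LAB6, LAB8.
LAB2 starts before LAB1 ends → LAB1 and LAB2 overlap.
LAB5 starts after LAB1 ends, so nothing later overlaps LAB1 either.
LAB5 starts before LAB2 ends → LAB2 and LAB5 overlap.
LAB3 starts before LAB2 ends → LAB2 and LAB3 overlap.
LAB4 starts after LAB2 ends, so nothing later overlaps LAB2 either.
LAB3 starts before LAB5 ends → LAB5 and LAB3 overlap.
LAB4 starts after LAB5 ends, so nothing later overlaps LAB5 either.
LAB4 starts before LAB3 ends → LAB3 and LAB4 overlap.
LAB7 starts before LAB3 ends → LAB3 and LAB7 overlap.
LAB6 starts before LAB3 ends → LAB3 and LAB6 overlap.
LAB8 starts after LAB3 ends.
LAB7 starts before LAB4 ends → LAB4 and LAB7 overlap.
LAB6 starts before LAB4 ends → LAB4 and LAB6 overlap.
LAB8 starts after LAB4 ends.
LAB6 starts before LAB7 ends → LAB7 and LAB6 overlap.
LAB8 starts after LAB7 ends.
LAB8 starts after LAB6 ends.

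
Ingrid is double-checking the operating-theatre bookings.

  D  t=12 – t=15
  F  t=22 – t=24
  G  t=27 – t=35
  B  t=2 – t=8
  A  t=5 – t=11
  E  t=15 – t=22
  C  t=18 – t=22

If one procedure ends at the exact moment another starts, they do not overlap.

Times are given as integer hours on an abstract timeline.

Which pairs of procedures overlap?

A & B, C & E

Two intervals overlap when each starts before the other ends.
Sorted by start: B, A, D, E, C, F, G.
A starts before B ends → B and A overlap.
D starts after B ends, so nothing later overlaps B either.
D starts after A ends, so nothing later overlaps A either.
E starts exactly when D ends (back-to-back, no overlap), so nothing later overlaps D either.
C starts before E ends → E and C overlap.
F starts exactly when E ends (back-to-back, no overlap), so nothing later overlaps E either.
F starts exactly when C ends (back-to-back, no overlap), so nothing later overlaps C either.
G starts after F ends.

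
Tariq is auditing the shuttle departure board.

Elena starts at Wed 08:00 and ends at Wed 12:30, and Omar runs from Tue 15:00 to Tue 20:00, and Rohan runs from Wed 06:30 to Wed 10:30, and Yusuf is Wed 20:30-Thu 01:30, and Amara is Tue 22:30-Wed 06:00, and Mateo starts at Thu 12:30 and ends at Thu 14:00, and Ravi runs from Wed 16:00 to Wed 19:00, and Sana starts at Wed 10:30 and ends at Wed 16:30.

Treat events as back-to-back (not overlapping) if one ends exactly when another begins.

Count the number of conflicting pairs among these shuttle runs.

Check each pair: they overlap iff neither finishes before the other starts.
Sorted by start: Omar, Amara, Rohan, Elena, Sana, Ravi, Yusuf, Mateo.
Amara starts after Omar ends, so nothing later overlaps Omar either.
Rohan starts after Amara ends, so nothing later overlaps Amara either.
Elena starts before Rohan ends → Rohan and Elena overlap.
Sana starts exactly when Rohan ends (back-to-back, no overlap), so nothing later overlaps Rohan either.
Sana starts before Elena ends → Elena and Sana overlap.
Ravi starts after Elena ends, so nothing later overlaps Elena either.
Ravi starts before Sana ends → Sana and Ravi overlap.
Yusuf starts after Sana ends, so nothing later overlaps Sana either.
Yusuf starts after Ravi ends, so nothing later overlaps Ravi either.
Mateo starts after Yusuf ends.
Overlapping pairs: Elena & Rohan, Elena & Sana, Ravi & Sana — 3 in total.

3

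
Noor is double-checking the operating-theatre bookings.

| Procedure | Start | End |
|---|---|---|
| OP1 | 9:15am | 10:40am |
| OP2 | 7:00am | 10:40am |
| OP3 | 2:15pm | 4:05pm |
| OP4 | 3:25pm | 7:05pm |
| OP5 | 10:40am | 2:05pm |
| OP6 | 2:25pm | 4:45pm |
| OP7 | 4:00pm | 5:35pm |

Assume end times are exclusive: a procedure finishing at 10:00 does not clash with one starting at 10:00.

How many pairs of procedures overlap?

Check each pair: they overlap iff neither finishes before the other starts.
Sorted by start: OP2, OP1, OP5, OP3, OP6, OP4, OP7.
OP1 starts before OP2 ends → OP2 and OP1 overlap.
OP5 starts exactly when OP2 ends (back-to-back, no overlap); OP2 is clear from here.
OP5 starts exactly when OP1 ends (back-to-back, no overlap); OP1 is clear from here.
OP3 starts after OP5 ends; OP5 is clear from here.
OP6 starts before OP3 ends → OP3 and OP6 overlap.
OP4 starts before OP3 ends → OP3 and OP4 overlap.
OP7 starts before OP3 ends → OP3 and OP7 overlap.
OP4 starts before OP6 ends → OP6 and OP4 overlap.
OP7 starts before OP6 ends → OP6 and OP7 overlap.
OP7 starts before OP4 ends → OP4 and OP7 overlap.
Overlapping pairs: OP1 & OP2, OP3 & OP4, OP3 & OP6, OP3 & OP7, OP4 & OP6, OP4 & OP7, OP6 & OP7 — 7 in total.

7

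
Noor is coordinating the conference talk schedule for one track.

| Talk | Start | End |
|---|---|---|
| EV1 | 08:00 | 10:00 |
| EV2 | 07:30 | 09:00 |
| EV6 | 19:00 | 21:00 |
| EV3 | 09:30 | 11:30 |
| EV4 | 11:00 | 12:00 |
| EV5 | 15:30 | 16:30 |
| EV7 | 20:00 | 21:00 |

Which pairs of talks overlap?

Two intervals overlap when each starts before the other ends.
Sorted by start: EV2, EV1, EV3, EV4, EV5, EV6, EV7.
EV1 starts before EV2 ends → EV2 and EV1 overlap.
EV3 starts after EV2 ends — done with EV2.
EV3 starts before EV1 ends → EV1 and EV3 overlap.
EV4 starts after EV1 ends — done with EV1.
EV4 starts before EV3 ends → EV3 and EV4 overlap.
EV5 starts after EV3 ends — done with EV3.
EV5 starts after EV4 ends — done with EV4.
EV6 starts after EV5 ends — done with EV5.
EV7 starts before EV6 ends → EV6 and EV7 overlap.

EV1 & EV2, EV1 & EV3, EV3 & EV4, EV6 & EV7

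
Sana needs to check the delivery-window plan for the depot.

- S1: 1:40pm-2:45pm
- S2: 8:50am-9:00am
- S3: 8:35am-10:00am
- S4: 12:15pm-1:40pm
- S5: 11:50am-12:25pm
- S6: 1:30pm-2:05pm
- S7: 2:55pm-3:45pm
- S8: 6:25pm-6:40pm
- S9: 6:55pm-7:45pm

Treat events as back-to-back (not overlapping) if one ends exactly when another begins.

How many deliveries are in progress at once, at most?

Sweep the timeline, counting +1 at each start and −1 at each end (ends before starts at a tie):
8:35am start S3 → 1
8:50am start S2 → 2
9:00am end S2 → 1
10:00am end S3 → 0
11:50am start S5 → 1
12:15pm start S4 → 2
12:25pm end S5 → 1
1:30pm start S6 → 2
1:40pm end S4 → 1
1:40pm start S1 → 2
2:05pm end S6 → 1
2:45pm end S1 → 0
2:55pm start S7 → 1
3:45pm end S7 → 0
6:25pm start S8 → 1
6:40pm end S8 → 0
6:55pm start S9 → 1
7:45pm end S9 → 0
Peak is 2, at 8:50am (S2, S3).

2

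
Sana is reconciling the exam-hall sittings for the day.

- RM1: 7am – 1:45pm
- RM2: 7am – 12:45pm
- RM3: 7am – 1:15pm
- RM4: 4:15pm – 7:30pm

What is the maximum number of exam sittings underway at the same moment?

3

Walk through starts and ends in time order (an end at T is processed before a start at T):
7am start RM1 → 1
7am start RM2 → 2
7am start RM3 → 3
12:45pm end RM2 → 2
1:15pm end RM3 → 1
1:45pm end RM1 → 0
4:15pm start RM4 → 1
7:30pm end RM4 → 0
Peak is 3, at 7am (RM1, RM2, RM3).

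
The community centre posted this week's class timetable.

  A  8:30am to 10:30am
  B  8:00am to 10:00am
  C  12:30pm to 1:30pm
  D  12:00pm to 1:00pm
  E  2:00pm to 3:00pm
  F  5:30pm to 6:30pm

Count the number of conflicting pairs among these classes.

2

Two intervals overlap when each starts before the other ends.
Sorted by start: B, A, D, C, E, F.
A starts before B ends → B and A overlap.
D starts after B ends, so B has no further overlaps.
D starts after A ends, so A has no further overlaps.
C starts before D ends → D and C overlap.
E starts after D ends, so D has no further overlaps.
E starts after C ends, so C has no further overlaps.
F starts after E ends.
Overlapping pairs: A & B, C & D — 2 in total.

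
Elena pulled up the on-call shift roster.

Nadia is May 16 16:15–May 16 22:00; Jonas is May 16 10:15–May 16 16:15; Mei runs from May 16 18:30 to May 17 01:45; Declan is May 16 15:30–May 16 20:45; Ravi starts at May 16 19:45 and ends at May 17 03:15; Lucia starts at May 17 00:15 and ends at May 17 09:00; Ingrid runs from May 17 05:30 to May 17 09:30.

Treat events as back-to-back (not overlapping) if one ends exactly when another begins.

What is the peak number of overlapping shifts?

Sweep the timeline, counting +1 at each start and −1 at each end (ends before starts at a tie):
May 16 10:15 start Jonas → 1
May 16 15:30 start Declan → 2
May 16 16:15 end Jonas → 1
May 16 16:15 start Nadia → 2
May 16 18:30 start Mei → 3
May 16 19:45 start Ravi → 4
May 16 20:45 end Declan → 3
May 16 22:00 end Nadia → 2
May 17 00:15 start Lucia → 3
May 17 01:45 end Mei → 2
May 17 03:15 end Ravi → 1
May 17 05:30 start Ingrid → 2
May 17 09:00 end Lucia → 1
May 17 09:30 end Ingrid → 0
Peak is 4, at May 16 19:45 (Declan, Mei, Nadia, Ravi).

4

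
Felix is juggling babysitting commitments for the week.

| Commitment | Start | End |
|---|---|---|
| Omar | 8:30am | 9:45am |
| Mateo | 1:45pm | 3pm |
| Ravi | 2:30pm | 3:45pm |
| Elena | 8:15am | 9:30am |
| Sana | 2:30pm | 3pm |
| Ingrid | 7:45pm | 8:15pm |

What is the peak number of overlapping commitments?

Walk through starts and ends in time order (an end at T is processed before a start at T):
8:15am start Elena → 1
8:30am start Omar → 2
9:30am end Elena → 1
9:45am end Omar → 0
1:45pm start Mateo → 1
2:30pm start Ravi → 2
2:30pm start Sana → 3
3pm end Mateo → 2
3pm end Sana → 1
3:45pm end Ravi → 0
7:45pm start Ingrid → 1
8:15pm end Ingrid → 0
Peak is 3, at 2:30pm (Mateo, Ravi, Sana).

3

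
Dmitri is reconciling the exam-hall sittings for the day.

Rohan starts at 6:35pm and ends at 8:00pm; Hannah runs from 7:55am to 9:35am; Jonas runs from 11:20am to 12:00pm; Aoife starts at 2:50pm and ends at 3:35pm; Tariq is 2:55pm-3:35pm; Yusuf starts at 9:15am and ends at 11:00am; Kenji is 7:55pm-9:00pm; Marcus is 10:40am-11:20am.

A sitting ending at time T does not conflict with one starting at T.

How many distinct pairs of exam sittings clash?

Sorted by start: Hannah, Yusuf, Marcus, Jonas, Aoife, Tariq, Rohan, Kenji.
Yusuf starts before Hannah ends → Hannah and Yusuf overlap.
Marcus starts after Hannah ends, so Hannah has no further overlaps.
Marcus starts before Yusuf ends → Yusuf and Marcus overlap.
Jonas starts after Yusuf ends, so Yusuf has no further overlaps.
Jonas starts exactly when Marcus ends (back-to-back, no overlap), so Marcus has no further overlaps.
Aoife starts after Jonas ends, so Jonas has no further overlaps.
Tariq starts before Aoife ends → Aoife and Tariq overlap.
Rohan starts after Aoife ends, so Aoife has no further overlaps.
Rohan starts after Tariq ends, so Tariq has no further overlaps.
Kenji starts before Rohan ends → Rohan and Kenji overlap.
Overlapping pairs: Aoife & Tariq, Hannah & Yusuf, Kenji & Rohan, Marcus & Yusuf — 4 in total.

4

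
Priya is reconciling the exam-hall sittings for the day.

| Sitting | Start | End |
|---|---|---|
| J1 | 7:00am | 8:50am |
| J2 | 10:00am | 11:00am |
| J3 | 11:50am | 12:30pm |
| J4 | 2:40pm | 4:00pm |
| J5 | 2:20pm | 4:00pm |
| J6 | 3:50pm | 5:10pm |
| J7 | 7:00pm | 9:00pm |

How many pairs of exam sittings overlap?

3

Sorted by start: J1, J2, J3, J5, J4, J6, J7.
J2 starts after J1 ends — done with J1.
J3 starts after J2 ends — done with J2.
J5 starts after J3 ends — done with J3.
J4 starts before J5 ends → J5 and J4 overlap.
J6 starts before J5 ends → J5 and J6 overlap.
J7 starts after J5 ends.
J6 starts before J4 ends → J4 and J6 overlap.
J7 starts after J4 ends.
J7 starts after J6 ends.
Overlapping pairs: J4 & J5, J4 & J6, J5 & J6 — 3 in total.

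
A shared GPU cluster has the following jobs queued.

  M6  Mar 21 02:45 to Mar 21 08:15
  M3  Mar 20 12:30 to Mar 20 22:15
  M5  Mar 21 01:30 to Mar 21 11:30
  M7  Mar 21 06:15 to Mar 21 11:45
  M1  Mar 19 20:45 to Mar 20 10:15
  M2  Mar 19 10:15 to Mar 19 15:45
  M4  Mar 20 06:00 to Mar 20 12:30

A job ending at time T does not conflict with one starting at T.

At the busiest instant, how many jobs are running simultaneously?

Sweep the timeline, counting +1 at each start and −1 at each end (ends before starts at a tie):
Mar 19 10:15 start M2 → 1
Mar 19 15:45 end M2 → 0
Mar 19 20:45 start M1 → 1
Mar 20 06:00 start M4 → 2
Mar 20 10:15 end M1 → 1
Mar 20 12:30 end M4 → 0
Mar 20 12:30 start M3 → 1
Mar 20 22:15 end M3 → 0
Mar 21 01:30 start M5 → 1
Mar 21 02:45 start M6 → 2
Mar 21 06:15 start M7 → 3
Mar 21 08:15 end M6 → 2
Mar 21 11:30 end M5 → 1
Mar 21 11:45 end M7 → 0
Peak is 3, at Mar 21 06:15 (M5, M6, M7).

3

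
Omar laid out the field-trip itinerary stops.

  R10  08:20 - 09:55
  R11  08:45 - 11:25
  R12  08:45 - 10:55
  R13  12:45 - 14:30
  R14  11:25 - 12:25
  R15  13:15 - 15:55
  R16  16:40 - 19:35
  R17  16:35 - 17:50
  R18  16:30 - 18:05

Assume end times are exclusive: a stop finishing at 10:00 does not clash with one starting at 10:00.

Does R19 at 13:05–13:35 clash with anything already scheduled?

R10: ends 09:55 at or before R19 starts 13:05 → clear.
R11: ends 11:25 at or before R19 starts 13:05 → clear.
R12: ends 10:55 at or before R19 starts 13:05 → clear.
R14: ends 12:25 at or before R19 starts 13:05 → clear.
R13: starts 12:45 before R19 ends 13:35, and ends 14:30 after R19 starts 13:05 → overlap.
R15: starts 13:15 before R19 ends 13:35, and ends 15:55 after R19 starts 13:05 → overlap.
R18: starts 16:30 at or after R19 ends 13:35 → clear.
R17: starts 16:35 at or after R19 ends 13:35 → clear.
R16: starts 16:40 at or after R19 ends 13:35 → clear.
R19 overlaps R13, R15.

Yes — it overlaps R13, R15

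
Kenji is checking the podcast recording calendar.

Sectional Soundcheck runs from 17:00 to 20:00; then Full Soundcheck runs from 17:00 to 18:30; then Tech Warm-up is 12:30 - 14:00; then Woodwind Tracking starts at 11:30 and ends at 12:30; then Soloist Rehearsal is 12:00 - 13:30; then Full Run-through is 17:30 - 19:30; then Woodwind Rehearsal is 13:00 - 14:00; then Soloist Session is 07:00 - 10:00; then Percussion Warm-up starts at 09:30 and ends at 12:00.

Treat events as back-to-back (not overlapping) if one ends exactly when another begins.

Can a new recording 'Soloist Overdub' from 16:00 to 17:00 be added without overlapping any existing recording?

Soloist Session: ends 10:00 at or before Soloist Overdub starts 16:00 → clear.
Percussion Warm-up: ends 12:00 at or before Soloist Overdub starts 16:00 → clear.
Woodwind Tracking: ends 12:30 at or before Soloist Overdub starts 16:00 → clear.
Soloist Rehearsal: ends 13:30 at or before Soloist Overdub starts 16:00 → clear.
Tech Warm-up: ends 14:00 at or before Soloist Overdub starts 16:00 → clear.
Woodwind Rehearsal: ends 14:00 at or before Soloist Overdub starts 16:00 → clear.
Sectional Soundcheck: starts 17:00 at or after Soloist Overdub ends 17:00 → clear.
Full Soundcheck: starts 17:00 at or after Soloist Overdub ends 17:00 → clear.
Full Run-through: starts 17:30 at or after Soloist Overdub ends 17:00 → clear.

Yes — the slot is free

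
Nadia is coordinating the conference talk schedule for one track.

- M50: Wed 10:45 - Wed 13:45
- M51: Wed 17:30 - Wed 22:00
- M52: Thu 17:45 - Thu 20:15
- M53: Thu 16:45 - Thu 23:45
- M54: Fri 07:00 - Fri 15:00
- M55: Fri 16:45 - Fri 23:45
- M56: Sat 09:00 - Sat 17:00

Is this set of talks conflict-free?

Sorted by start: M50, M51, M53, M52, M54, M55, M56.
M51 starts after M50 ends, so nothing later overlaps M50 either.
M53 starts after M51 ends, so nothing later overlaps M51 either.
M52 starts before M53 ends → M53 and M52 overlap.
That's a conflict, so the schedule is not conflict-free.

No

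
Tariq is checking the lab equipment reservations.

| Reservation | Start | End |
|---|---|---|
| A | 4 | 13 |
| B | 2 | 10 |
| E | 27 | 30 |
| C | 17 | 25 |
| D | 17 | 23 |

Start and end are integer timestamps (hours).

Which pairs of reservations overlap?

Sorted by start: B, A, C, D, E.
A starts before B ends → B and A overlap.
C starts after B ends; B is clear from here.
C starts after A ends; A is clear from here.
D starts before C ends → C and D overlap.
E starts after C ends.
E starts after D ends.

A & B, C & D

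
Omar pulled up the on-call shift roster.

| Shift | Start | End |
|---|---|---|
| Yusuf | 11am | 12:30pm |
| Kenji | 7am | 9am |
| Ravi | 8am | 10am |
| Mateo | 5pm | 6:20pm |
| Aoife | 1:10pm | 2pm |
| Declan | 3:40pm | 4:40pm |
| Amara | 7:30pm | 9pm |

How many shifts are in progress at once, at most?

Sort all start/end points and keep a running count:
7am start Kenji → 1
8am start Ravi → 2
9am end Kenji → 1
10am end Ravi → 0
11am start Yusuf → 1
12:30pm end Yusuf → 0
1:10pm start Aoife → 1
2pm end Aoife → 0
3:40pm start Declan → 1
4:40pm end Declan → 0
5pm start Mateo → 1
6:20pm end Mateo → 0
7:30pm start Amara → 1
9pm end Amara → 0
Peak is 2, at 8am (Kenji, Ravi).

2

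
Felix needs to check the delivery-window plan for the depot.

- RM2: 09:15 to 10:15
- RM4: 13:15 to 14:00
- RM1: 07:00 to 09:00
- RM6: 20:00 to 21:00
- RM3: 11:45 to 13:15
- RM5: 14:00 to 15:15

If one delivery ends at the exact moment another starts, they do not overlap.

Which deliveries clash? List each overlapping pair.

Sorted by start: RM1, RM2, RM3, RM4, RM5, RM6.
RM2 starts after RM1 ends — done with RM1.
RM3 starts after RM2 ends — done with RM2.
RM4 starts exactly when RM3 ends (back-to-back, no overlap) — done with RM3.
RM5 starts exactly when RM4 ends (back-to-back, no overlap) — done with RM4.
RM6 starts after RM5 ends.

no conflicts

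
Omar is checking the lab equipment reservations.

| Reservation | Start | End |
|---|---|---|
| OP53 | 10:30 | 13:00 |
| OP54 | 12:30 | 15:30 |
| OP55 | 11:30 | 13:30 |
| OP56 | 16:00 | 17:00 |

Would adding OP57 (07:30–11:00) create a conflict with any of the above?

OP53: starts 10:30 before OP57 ends 11:00, and ends 13:00 after OP57 starts 07:30 → overlap.
OP55: starts 11:30 at or after OP57 ends 11:00 → clear.
OP54: starts 12:30 at or after OP57 ends 11:00 → clear.
OP56: starts 16:00 at or after OP57 ends 11:00 → clear.
OP57 overlaps OP53.

Yes — it overlaps OP53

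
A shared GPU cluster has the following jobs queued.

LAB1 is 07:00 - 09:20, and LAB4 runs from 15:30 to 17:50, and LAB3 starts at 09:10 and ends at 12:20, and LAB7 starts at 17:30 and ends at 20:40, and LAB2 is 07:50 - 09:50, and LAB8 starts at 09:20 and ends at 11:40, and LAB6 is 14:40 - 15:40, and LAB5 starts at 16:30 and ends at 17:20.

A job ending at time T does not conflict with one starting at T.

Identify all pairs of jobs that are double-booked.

Check each pair: they overlap iff neither finishes before the other starts.
Sorted by start: LAB1, LAB2, LAB3, LAB8, LAB6, LAB4, LAB5, LAB7.
LAB2 starts before LAB1 ends → LAB1 and LAB2 overlap.
LAB3 starts before LAB1 ends → LAB1 and LAB3 overlap.
LAB8 starts exactly when LAB1 ends (back-to-back, no overlap) — done with LAB1.
LAB3 starts before LAB2 ends → LAB2 and LAB3 overlap.
LAB8 starts before LAB2 ends → LAB2 and LAB8 overlap.
LAB6 starts after LAB2 ends — done with LAB2.
LAB8 starts before LAB3 ends → LAB3 and LAB8 overlap.
LAB6 starts after LAB3 ends — done with LAB3.
LAB6 starts after LAB8 ends — done with LAB8.
LAB4 starts before LAB6 ends → LAB6 and LAB4 overlap.
LAB5 starts after LAB6 ends — done with LAB6.
LAB5 starts before LAB4 ends → LAB4 and LAB5 overlap.
LAB7 starts before LAB4 ends → LAB4 and LAB7 overlap.
LAB7 starts after LAB5 ends.

LAB1 & LAB2, LAB1 & LAB3, LAB2 & LAB3, LAB2 & LAB8, LAB3 & LAB8, LAB4 & LAB5, LAB4 & LAB6, LAB4 & LAB7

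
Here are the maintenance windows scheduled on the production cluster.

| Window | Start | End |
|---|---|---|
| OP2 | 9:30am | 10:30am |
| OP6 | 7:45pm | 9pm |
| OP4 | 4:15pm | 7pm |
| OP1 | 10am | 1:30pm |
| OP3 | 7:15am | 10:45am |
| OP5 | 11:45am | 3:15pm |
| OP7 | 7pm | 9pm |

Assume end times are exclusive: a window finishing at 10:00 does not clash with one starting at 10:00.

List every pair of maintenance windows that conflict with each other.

Sorted by start: OP3, OP2, OP1, OP5, OP4, OP7, OP6.
OP2 starts before OP3 ends → OP3 and OP2 overlap.
OP1 starts before OP3 ends → OP3 and OP1 overlap.
OP5 starts after OP3 ends, so nothing later overlaps OP3 either.
OP1 starts before OP2 ends → OP2 and OP1 overlap.
OP5 starts after OP2 ends, so nothing later overlaps OP2 either.
OP5 starts before OP1 ends → OP1 and OP5 overlap.
OP4 starts after OP1 ends, so nothing later overlaps OP1 either.
OP4 starts after OP5 ends, so nothing later overlaps OP5 either.
OP7 starts exactly when OP4 ends (back-to-back, no overlap), so nothing later overlaps OP4 either.
OP6 starts before OP7 ends → OP7 and OP6 overlap.

OP1 & OP2, OP1 & OP3, OP1 & OP5, OP2 & OP3, OP6 & OP7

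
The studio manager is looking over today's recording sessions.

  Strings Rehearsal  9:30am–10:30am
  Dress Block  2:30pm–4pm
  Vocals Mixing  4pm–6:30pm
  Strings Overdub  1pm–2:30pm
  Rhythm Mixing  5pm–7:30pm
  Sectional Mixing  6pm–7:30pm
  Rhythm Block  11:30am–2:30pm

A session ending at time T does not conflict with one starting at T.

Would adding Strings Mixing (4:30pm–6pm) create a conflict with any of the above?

Yes — it overlaps Rhythm Mixing, Vocals Mixing

Strings Rehearsal: ends 10:30am at or before Strings Mixing starts 4:30pm → clear.
Rhythm Block: ends 2:30pm at or before Strings Mixing starts 4:30pm → clear.
Strings Overdub: ends 2:30pm at or before Strings Mixing starts 4:30pm → clear.
Dress Block: ends 4pm at or before Strings Mixing starts 4:30pm → clear.
Vocals Mixing: starts 4pm before Strings Mixing ends 6pm, and ends 6:30pm after Strings Mixing starts 4:30pm → overlap.
Rhythm Mixing: starts 5pm before Strings Mixing ends 6pm, and ends 7:30pm after Strings Mixing starts 4:30pm → overlap.
Sectional Mixing: starts 6pm at or after Strings Mixing ends 6pm → clear.
Strings Mixing overlaps Rhythm Mixing, Vocals Mixing.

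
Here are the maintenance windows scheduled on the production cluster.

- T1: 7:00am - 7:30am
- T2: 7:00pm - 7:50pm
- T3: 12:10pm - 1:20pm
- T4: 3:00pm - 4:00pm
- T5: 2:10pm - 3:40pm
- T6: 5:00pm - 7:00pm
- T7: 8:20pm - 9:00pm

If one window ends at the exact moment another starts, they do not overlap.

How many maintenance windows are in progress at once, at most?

2

Sort all start/end points and keep a running count:
7:00am start T1 → 1
7:30am end T1 → 0
12:10pm start T3 → 1
1:20pm end T3 → 0
2:10pm start T5 → 1
3:00pm start T4 → 2
3:40pm end T5 → 1
4:00pm end T4 → 0
5:00pm start T6 → 1
7:00pm end T6 → 0
7:00pm start T2 → 1
7:50pm end T2 → 0
8:20pm start T7 → 1
9:00pm end T7 → 0
Peak is 2, at 3:00pm (T4, T5).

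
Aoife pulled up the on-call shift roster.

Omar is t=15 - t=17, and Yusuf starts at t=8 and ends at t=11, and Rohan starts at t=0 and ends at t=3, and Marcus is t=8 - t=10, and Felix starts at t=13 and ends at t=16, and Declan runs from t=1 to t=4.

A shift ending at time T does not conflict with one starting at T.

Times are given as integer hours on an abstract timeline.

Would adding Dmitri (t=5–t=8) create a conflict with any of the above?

No — it doesn't clash with anything

Rohan: ends t=3 at or before Dmitri starts t=5 → clear.
Declan: ends t=4 at or before Dmitri starts t=5 → clear.
Marcus: starts t=8 at or after Dmitri ends t=8 → clear.
Yusuf: starts t=8 at or after Dmitri ends t=8 → clear.
Felix: starts t=13 at or after Dmitri ends t=8 → clear.
Omar: starts t=15 at or after Dmitri ends t=8 → clear.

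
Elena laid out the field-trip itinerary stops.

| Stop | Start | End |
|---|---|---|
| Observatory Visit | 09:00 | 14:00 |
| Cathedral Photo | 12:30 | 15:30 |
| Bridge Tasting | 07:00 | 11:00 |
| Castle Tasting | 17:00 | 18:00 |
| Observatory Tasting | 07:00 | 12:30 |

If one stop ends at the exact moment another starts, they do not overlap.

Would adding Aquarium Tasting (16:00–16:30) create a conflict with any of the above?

Observatory Tasting: ends 12:30 at or before Aquarium Tasting starts 16:00 → clear.
Bridge Tasting: ends 11:00 at or before Aquarium Tasting starts 16:00 → clear.
Observatory Visit: ends 14:00 at or before Aquarium Tasting starts 16:00 → clear.
Cathedral Photo: ends 15:30 at or before Aquarium Tasting starts 16:00 → clear.
Castle Tasting: starts 17:00 at or after Aquarium Tasting ends 16:30 → clear.

No — it doesn't clash with anything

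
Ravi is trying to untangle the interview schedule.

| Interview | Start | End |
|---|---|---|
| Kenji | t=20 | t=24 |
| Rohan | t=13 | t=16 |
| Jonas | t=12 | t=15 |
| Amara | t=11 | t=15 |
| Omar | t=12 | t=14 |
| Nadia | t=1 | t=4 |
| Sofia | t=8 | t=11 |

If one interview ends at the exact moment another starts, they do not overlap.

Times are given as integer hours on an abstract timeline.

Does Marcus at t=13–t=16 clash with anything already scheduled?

Nadia: ends t=4 at or before Marcus starts t=13 → clear.
Sofia: ends t=11 at or before Marcus starts t=13 → clear.
Amara: starts t=11 before Marcus ends t=16, and ends t=15 after Marcus starts t=13 → overlap.
Jonas: starts t=12 before Marcus ends t=16, and ends t=15 after Marcus starts t=13 → overlap.
Omar: starts t=12 before Marcus ends t=16, and ends t=14 after Marcus starts t=13 → overlap.
Rohan: starts t=13 before Marcus ends t=16, and ends t=16 after Marcus starts t=13 → overlap.
Kenji: starts t=20 at or after Marcus ends t=16 → clear.
Marcus overlaps Jonas, Rohan, Omar, Amara.

Yes — it overlaps Amara, Jonas, Omar, Rohan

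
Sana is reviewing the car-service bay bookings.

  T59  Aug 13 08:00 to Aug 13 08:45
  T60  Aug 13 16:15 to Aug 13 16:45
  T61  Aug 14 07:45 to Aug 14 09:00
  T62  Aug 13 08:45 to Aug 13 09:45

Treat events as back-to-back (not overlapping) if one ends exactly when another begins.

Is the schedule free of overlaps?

Two intervals overlap when each starts before the other ends.
Sorted by start: T59, T62, T60, T61.
T62 starts exactly when T59 ends (back-to-back, no overlap), so T59 has no further overlaps.
T60 starts after T62 ends, so T62 has no further overlaps.
T61 starts after T60 ends.
Every pair is clear; the schedule has no overlaps.

Yes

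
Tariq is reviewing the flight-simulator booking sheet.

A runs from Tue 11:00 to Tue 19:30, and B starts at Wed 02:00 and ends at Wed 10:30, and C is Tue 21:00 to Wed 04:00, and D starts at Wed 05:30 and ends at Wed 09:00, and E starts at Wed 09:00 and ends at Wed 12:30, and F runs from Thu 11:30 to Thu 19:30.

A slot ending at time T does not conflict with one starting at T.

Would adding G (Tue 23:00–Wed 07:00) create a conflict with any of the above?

Yes — it overlaps B, C, D

A: ends Tue 19:30 at or before G starts Tue 23:00 → clear.
C: starts Tue 21:00 before G ends Wed 07:00, and ends Wed 04:00 after G starts Tue 23:00 → overlap.
B: starts Wed 02:00 before G ends Wed 07:00, and ends Wed 10:30 after G starts Tue 23:00 → overlap.
D: starts Wed 05:30 before G ends Wed 07:00, and ends Wed 09:00 after G starts Tue 23:00 → overlap.
E: starts Wed 09:00 at or after G ends Wed 07:00 → clear.
F: starts Thu 11:30 at or after G ends Wed 07:00 → clear.
G overlaps B, C, D.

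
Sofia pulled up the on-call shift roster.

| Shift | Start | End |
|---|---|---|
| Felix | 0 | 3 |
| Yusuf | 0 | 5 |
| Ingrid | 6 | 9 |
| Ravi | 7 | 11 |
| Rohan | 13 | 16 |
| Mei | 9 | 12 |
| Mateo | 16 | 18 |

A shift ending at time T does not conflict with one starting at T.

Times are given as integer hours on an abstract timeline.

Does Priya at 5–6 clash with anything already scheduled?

Felix: ends 3 at or before Priya starts 5 → clear.
Yusuf: ends 5 at or before Priya starts 5 → clear.
Ingrid: starts 6 at or after Priya ends 6 → clear.
Ravi: starts 7 at or after Priya ends 6 → clear.
Mei: starts 9 at or after Priya ends 6 → clear.
Rohan: starts 13 at or after Priya ends 6 → clear.
Mateo: starts 16 at or after Priya ends 6 → clear.

No — it doesn't clash with anything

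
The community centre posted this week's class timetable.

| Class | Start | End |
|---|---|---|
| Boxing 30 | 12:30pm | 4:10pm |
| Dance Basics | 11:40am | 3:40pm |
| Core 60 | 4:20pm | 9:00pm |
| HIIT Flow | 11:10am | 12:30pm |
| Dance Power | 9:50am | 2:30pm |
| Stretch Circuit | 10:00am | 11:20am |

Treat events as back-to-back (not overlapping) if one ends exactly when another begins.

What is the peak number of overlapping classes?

3

Walk through starts and ends in time order (an end at T is processed before a start at T):
9:50am start Dance Power → 1
10:00am start Stretch Circuit → 2
11:10am start HIIT Flow → 3
11:20am end Stretch Circuit → 2
11:40am start Dance Basics → 3
12:30pm end HIIT Flow → 2
12:30pm start Boxing 30 → 3
2:30pm end Dance Power → 2
3:40pm end Dance Basics → 1
4:10pm end Boxing 30 → 0
4:20pm start Core 60 → 1
9:00pm end Core 60 → 0
Peak is 3, at 11:10am (Dance Power, HIIT Flow, Stretch Circuit).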